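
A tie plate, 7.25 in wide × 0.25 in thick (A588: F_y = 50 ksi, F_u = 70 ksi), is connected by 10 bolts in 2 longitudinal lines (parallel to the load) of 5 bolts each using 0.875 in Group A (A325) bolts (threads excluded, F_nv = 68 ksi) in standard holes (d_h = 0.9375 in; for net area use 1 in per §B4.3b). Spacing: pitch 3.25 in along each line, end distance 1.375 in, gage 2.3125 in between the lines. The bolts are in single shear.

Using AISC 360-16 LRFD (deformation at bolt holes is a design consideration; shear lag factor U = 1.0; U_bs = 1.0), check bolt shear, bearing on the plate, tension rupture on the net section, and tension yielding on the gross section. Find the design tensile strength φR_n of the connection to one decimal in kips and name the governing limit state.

68.9 kips (net-section rupture governs)

Bolt shear: A_b = π(0.875)²/4 = 0.60132 in². φR_n = 0.75 × 68 × 0.60132 × 10 × 1 = 306.7 kips.
Bearing (0.25 in plate, F_u = 70 ksi): end bolts L_c = 1.375 − 0.9375/2 = 0.90625, R_n = min(1.2×0.90625×0.25×70, 2.4×0.875×0.25×70) = 19.031 kips/bolt; interior L_c = 3.25 − 0.9375 = 2.3125, R_n = 36.75 kips/bolt. φR_n = 0.75 × (2×19.031 + 8×36.75) = 249.0 kips.
Tension rupture (net): A_n = (7.25 − 2×1)×0.25 = 1.3125 in² (U = 1.0, A_e = A_n). φR_n = 0.75 × 70 × 1.3125 = 68.9 kips.
Tension yield (gross): A_g = 7.25×0.25 = 1.8125 in². φR_n = 0.90 × 50 × 1.8125 = 81.6 kips.
Governing: min(306.7, 249.0, 68.9, 81.6) = 68.9 kips → net-section rupture.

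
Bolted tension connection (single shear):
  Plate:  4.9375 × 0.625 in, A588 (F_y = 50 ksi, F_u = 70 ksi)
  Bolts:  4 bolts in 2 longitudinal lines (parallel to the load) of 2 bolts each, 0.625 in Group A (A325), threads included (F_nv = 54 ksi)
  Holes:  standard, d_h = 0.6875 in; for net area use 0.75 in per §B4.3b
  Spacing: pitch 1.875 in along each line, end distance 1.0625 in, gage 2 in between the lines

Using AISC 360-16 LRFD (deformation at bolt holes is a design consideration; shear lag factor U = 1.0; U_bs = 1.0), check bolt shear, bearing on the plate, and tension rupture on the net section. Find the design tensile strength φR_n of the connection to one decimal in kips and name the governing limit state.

49.7 kips (bolt shear governs)

Bolt shear: A_b = π(0.625)²/4 = 0.3068 in². φR_n = 0.75 × 54 × 0.3068 × 4 × 1 = 49.7 kips.
Bearing (0.625 in plate, F_u = 70 ksi): end bolts L_c = 1.0625 − 0.6875/2 = 0.71875, R_n = min(1.2×0.71875×0.625×70, 2.4×0.625×0.625×70) = 37.734 kips/bolt; interior L_c = 1.875 − 0.6875 = 1.1875, R_n = 62.344 kips/bolt. φR_n = 0.75 × (2×37.734 + 2×62.344) = 150.1 kips.
Tension rupture (net): A_n = (4.9375 − 2×0.75)×0.625 = 2.1484 in² (U = 1.0, A_e = A_n). φR_n = 0.75 × 70 × 2.1484 = 112.8 kips.
Governing: min(49.7, 150.1, 112.8) = 49.7 kips → bolt shear.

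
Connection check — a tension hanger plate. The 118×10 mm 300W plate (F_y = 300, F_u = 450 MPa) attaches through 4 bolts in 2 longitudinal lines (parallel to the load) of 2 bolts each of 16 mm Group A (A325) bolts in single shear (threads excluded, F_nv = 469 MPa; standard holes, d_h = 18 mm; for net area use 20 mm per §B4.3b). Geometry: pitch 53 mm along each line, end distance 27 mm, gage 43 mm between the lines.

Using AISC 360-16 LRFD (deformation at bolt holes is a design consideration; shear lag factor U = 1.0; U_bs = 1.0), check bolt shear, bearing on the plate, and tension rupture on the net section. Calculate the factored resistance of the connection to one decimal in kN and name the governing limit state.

Bolt shear: A_b = π(16)²/4 = 201.06 mm². φR_n = 0.75 × 469 × 201.06 × 4 × 1 = 282.9 kN.
Bearing (10 mm plate, F_u = 450 MPa): end bolts L_c = 27 − 18/2 = 18, R_n = min(1.2×18×10×450, 2.4×16×10×450) = 97.2 kN/bolt; interior L_c = 53 − 18 = 35, R_n = 172.8 kN/bolt. φR_n = 0.75 × (2×97.2 + 2×172.8) = 405.0 kN.
Tension rupture (net): A_n = (118 − 2×20)×10 = 780 mm² (U = 1.0, A_e = A_n). φR_n = 0.75 × 450 × 780 = 263.3 kN.
Governing: min(282.9, 405.0, 263.3) = 263.3 kN → net-section rupture.

263.3 kN (net-section rupture governs)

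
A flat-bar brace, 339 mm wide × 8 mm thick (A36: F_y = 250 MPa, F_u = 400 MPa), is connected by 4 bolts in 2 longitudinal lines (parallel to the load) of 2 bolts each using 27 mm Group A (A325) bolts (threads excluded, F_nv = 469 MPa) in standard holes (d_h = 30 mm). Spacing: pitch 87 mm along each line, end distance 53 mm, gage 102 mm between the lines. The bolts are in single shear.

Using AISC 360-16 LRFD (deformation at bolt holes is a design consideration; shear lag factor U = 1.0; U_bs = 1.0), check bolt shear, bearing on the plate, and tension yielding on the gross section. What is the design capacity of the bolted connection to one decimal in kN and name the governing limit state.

Bolt shear: A_b = π(27)²/4 = 572.56 mm². φR_n = 0.75 × 469 × 572.56 × 4 × 1 = 805.6 kN.
Bearing (8 mm plate, F_u = 400 MPa): end bolts L_c = 53 − 30/2 = 38, R_n = min(1.2×38×8×400, 2.4×27×8×400) = 145.92 kN/bolt; interior L_c = 87 − 30 = 57, R_n = 207.36 kN/bolt. φR_n = 0.75 × (2×145.92 + 2×207.36) = 529.9 kN.
Tension yield (gross): A_g = 339×8 = 2712 mm². φR_n = 0.90 × 250 × 2712 = 610.2 kN.
Governing: min(805.6, 529.9, 610.2) = 529.9 kN → bearing.

529.9 kN (bearing governs)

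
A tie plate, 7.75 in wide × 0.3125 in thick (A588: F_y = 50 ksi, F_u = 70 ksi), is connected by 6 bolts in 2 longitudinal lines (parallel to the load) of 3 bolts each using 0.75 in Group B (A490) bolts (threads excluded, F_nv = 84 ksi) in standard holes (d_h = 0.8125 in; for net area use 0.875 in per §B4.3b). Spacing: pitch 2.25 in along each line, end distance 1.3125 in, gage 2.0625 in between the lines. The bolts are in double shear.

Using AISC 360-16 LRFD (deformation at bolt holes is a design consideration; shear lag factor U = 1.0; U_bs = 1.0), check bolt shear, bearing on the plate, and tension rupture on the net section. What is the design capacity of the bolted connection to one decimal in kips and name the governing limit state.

98.4 kips (net-section rupture governs)

Bolt shear: A_b = π(0.75)²/4 = 0.44179 in². φR_n = 0.75 × 84 × 0.44179 × 6 × 2 = 334.0 kips.
Bearing (0.3125 in plate, F_u = 70 ksi): end bolts L_c = 1.3125 − 0.8125/2 = 0.90625, R_n = min(1.2×0.90625×0.3125×70, 2.4×0.75×0.3125×70) = 23.789 kips/bolt; interior L_c = 2.25 − 0.8125 = 1.4375, R_n = 37.734 kips/bolt. φR_n = 0.75 × (2×23.789 + 4×37.734) = 148.9 kips.
Tension rupture (net): A_n = (7.75 − 2×0.875)×0.3125 = 1.875 in² (U = 1.0, A_e = A_n). φR_n = 0.75 × 70 × 1.875 = 98.4 kips.
Governing: min(334.0, 148.9, 98.4) = 98.4 kips → net-section rupture.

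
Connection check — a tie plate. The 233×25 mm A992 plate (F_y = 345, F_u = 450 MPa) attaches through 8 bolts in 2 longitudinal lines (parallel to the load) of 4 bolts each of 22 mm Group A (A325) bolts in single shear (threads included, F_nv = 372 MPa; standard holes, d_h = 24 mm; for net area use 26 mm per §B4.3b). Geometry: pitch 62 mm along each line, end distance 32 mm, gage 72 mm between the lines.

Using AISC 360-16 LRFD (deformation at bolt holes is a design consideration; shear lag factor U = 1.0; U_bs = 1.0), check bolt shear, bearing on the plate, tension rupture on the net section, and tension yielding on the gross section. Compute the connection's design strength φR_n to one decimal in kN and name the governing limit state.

848.5 kN (bolt shear governs)

Bolt shear: A_b = π(22)²/4 = 380.13 mm². φR_n = 0.75 × 372 × 380.13 × 8 × 1 = 848.5 kN.
Bearing (25 mm plate, F_u = 450 MPa): end bolts L_c = 32 − 24/2 = 20, R_n = min(1.2×20×25×450, 2.4×22×25×450) = 270 kN/bolt; interior L_c = 62 − 24 = 38, R_n = 513 kN/bolt. φR_n = 0.75 × (2×270 + 6×513) = 2713.5 kN.
Tension rupture (net): A_n = (233 − 2×26)×25 = 4525 mm² (U = 1.0, A_e = A_n). φR_n = 0.75 × 450 × 4525 = 1527.2 kN.
Tension yield (gross): A_g = 233×25 = 5825 mm². φR_n = 0.90 × 345 × 5825 = 1808.7 kN.
Governing: min(848.5, 2713.5, 1527.2, 1808.7) = 848.5 kN → bolt shear.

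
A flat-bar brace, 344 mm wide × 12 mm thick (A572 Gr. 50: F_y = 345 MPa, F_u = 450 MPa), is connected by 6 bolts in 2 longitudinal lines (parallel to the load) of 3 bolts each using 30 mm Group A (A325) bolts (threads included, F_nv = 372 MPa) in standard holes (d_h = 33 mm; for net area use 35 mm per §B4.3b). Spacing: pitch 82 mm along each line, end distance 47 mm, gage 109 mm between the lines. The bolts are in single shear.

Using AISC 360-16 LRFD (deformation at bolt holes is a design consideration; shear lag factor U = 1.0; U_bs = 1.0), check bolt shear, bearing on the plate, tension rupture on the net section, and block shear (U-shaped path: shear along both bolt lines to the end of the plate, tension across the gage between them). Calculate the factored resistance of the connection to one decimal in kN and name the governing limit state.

899.9 kN (block shear governs)

Bolt shear: A_b = π(30)²/4 = 706.86 mm². φR_n = 0.75 × 372 × 706.86 × 6 × 1 = 1183.3 kN.
Bearing (12 mm plate, F_u = 450 MPa): end bolts L_c = 47 − 33/2 = 30.5, R_n = min(1.2×30.5×12×450, 2.4×30×12×450) = 197.64 kN/bolt; interior L_c = 82 − 33 = 49, R_n = 317.52 kN/bolt. φR_n = 0.75 × (2×197.64 + 4×317.52) = 1249.0 kN.
Tension rupture (net): A_n = (344 − 2×35)×12 = 3288 mm² (U = 1.0, A_e = A_n). φR_n = 0.75 × 450 × 3288 = 1109.7 kN.
Block shear: shear path 2×[47+2×82] = 2×211 mm, A_gv = 5064, A_nv = 2×(211 − 2.5×35)×12 = 2964 mm²; tension across gage: (109 − 1×35)×12 = 888 mm². R_n = min(0.6×450×2964, 0.6×345×5064) + 1.0×450×888 = min(800.28, 1048.2) + 399.6 = 1199.9 kN. φR_n = 0.75 × 1199.9 = 899.9 kN.
Governing: min(1183.3, 1249.0, 1109.7, 899.9) = 899.9 kN → block shear.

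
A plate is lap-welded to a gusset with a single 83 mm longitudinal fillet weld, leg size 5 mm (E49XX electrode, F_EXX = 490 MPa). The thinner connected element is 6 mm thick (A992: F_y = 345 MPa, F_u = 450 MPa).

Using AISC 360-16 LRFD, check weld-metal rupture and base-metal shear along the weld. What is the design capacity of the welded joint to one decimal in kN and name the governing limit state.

64.7 kN (weld metal governs)

Weld metal: throat = 0.707×5 = 3.535 mm, L = 83 mm. φR_n = 0.75 × 0.6 × 490 × 3.535 × 83 = 64.7 kN.
Base metal shear (6 mm plate): yield φR_n = 1.0×0.6×345×6×83 = 103.1 kN; rupture φR_n = 0.75×0.6×450×6×83 = 100.8 kN; take 100.8 kN (rupture).
Governing: min(64.7, 100.8) = 64.7 kN → weld metal.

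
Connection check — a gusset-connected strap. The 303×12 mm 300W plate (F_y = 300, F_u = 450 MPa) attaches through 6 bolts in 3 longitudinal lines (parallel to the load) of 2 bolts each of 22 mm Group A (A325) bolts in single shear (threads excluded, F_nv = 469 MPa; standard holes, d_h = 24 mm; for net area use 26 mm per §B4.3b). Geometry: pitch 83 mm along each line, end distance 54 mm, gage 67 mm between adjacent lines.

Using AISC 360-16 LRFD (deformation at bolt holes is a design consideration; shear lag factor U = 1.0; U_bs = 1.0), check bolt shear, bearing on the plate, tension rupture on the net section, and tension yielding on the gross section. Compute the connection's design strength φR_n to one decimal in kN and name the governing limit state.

Bolt shear: A_b = π(22)²/4 = 380.13 mm². φR_n = 0.75 × 469 × 380.13 × 6 × 1 = 802.3 kN.
Bearing (12 mm plate, F_u = 450 MPa): end bolts L_c = 54 − 24/2 = 42, R_n = min(1.2×42×12×450, 2.4×22×12×450) = 272.16 kN/bolt; interior L_c = 83 − 24 = 59, R_n = 285.12 kN/bolt. φR_n = 0.75 × (3×272.16 + 3×285.12) = 1253.9 kN.
Tension rupture (net): A_n = (303 − 3×26)×12 = 2700 mm² (U = 1.0, A_e = A_n). φR_n = 0.75 × 450 × 2700 = 911.3 kN.
Tension yield (gross): A_g = 303×12 = 3636 mm². φR_n = 0.90 × 300 × 3636 = 981.7 kN.
Governing: min(802.3, 1253.9, 911.3, 981.7) = 802.3 kN → bolt shear.

802.3 kN (bolt shear governs)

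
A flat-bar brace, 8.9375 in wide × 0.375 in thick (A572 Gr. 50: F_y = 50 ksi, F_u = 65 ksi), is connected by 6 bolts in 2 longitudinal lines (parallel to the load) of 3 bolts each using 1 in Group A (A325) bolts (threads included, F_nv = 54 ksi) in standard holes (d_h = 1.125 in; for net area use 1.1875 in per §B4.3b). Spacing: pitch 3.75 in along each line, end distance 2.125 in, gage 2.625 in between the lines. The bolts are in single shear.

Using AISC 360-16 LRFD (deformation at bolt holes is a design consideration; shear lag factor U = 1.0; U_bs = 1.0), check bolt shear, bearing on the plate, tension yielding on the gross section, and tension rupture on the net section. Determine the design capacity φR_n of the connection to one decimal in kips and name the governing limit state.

120.0 kips (net-section rupture governs)

Bolt shear: A_b = π(1)²/4 = 0.7854 in². φR_n = 0.75 × 54 × 0.7854 × 6 × 1 = 190.9 kips.
Bearing (0.375 in plate, F_u = 65 ksi): end bolts L_c = 2.125 − 1.125/2 = 1.5625, R_n = min(1.2×1.5625×0.375×65, 2.4×1×0.375×65) = 45.703 kips/bolt; interior L_c = 3.75 − 1.125 = 2.625, R_n = 58.5 kips/bolt. φR_n = 0.75 × (2×45.703 + 4×58.5) = 244.1 kips.
Tension yield (gross): A_g = 8.9375×0.375 = 3.3516 in². φR_n = 0.90 × 50 × 3.3516 = 150.8 kips.
Tension rupture (net): A_n = (8.9375 − 2×1.1875)×0.375 = 2.4609 in² (U = 1.0, A_e = A_n). φR_n = 0.75 × 65 × 2.4609 = 120.0 kips.
Governing: min(190.9, 244.1, 150.8, 120.0) = 120.0 kips → net-section rupture.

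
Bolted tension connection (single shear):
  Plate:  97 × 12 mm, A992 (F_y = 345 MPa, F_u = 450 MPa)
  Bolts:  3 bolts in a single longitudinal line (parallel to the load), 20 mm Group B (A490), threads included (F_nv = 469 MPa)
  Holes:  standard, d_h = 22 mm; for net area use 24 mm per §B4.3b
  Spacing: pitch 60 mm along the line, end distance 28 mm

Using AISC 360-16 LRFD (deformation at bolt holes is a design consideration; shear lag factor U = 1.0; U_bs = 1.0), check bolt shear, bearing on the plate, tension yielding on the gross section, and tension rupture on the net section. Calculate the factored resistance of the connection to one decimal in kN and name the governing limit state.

Bolt shear: A_b = π(20)²/4 = 314.16 mm². φR_n = 0.75 × 469 × 314.16 × 3 × 1 = 331.5 kN.
Bearing (12 mm plate, F_u = 450 MPa): end bolts L_c = 28 − 22/2 = 17, R_n = min(1.2×17×12×450, 2.4×20×12×450) = 110.16 kN/bolt; interior L_c = 60 − 22 = 38, R_n = 246.24 kN/bolt. φR_n = 0.75 × (1×110.16 + 2×246.24) = 452.0 kN.
Tension yield (gross): A_g = 97×12 = 1164 mm². φR_n = 0.90 × 345 × 1164 = 361.4 kN.
Tension rupture (net): A_n = (97 − 1×24)×12 = 876 mm² (U = 1.0, A_e = A_n). φR_n = 0.75 × 450 × 876 = 295.7 kN.
Governing: min(331.5, 452.0, 361.4, 295.7) = 295.7 kN → net-section rupture.

295.7 kN (net-section rupture governs)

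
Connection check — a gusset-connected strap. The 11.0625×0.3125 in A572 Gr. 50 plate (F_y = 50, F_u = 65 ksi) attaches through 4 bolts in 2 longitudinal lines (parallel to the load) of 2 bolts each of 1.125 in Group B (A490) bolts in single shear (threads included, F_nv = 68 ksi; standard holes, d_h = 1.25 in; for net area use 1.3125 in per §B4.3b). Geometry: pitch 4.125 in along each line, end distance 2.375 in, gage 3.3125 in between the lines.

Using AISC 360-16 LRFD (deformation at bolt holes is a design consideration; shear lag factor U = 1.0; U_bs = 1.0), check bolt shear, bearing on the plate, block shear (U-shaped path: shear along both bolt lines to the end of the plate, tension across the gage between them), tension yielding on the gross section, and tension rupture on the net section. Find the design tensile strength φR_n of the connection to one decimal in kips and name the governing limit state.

Bolt shear: A_b = π(1.125)²/4 = 0.99402 in². φR_n = 0.75 × 68 × 0.99402 × 4 × 1 = 202.8 kips.
Bearing (0.3125 in plate, F_u = 65 ksi): end bolts L_c = 2.375 − 1.25/2 = 1.75, R_n = min(1.2×1.75×0.3125×65, 2.4×1.125×0.3125×65) = 42.656 kips/bolt; interior L_c = 4.125 − 1.25 = 2.875, R_n = 54.844 kips/bolt. φR_n = 0.75 × (2×42.656 + 2×54.844) = 146.3 kips.
Block shear: shear path 2×[2.375+1×4.125] = 2×6.5 in, A_gv = 4.0625, A_nv = 2×(6.5 − 1.5×1.3125)×0.3125 = 2.832 in²; tension across gage: (3.3125 − 1×1.3125)×0.3125 = 0.625 in². R_n = min(0.6×65×2.832, 0.6×50×4.0625) + 1.0×65×0.625 = min(110.45, 121.88) + 40.625 = 151.08 kips. φR_n = 0.75 × 151.08 = 113.3 kips.
Tension yield (gross): A_g = 11.0625×0.3125 = 3.457 in². φR_n = 0.90 × 50 × 3.457 = 155.6 kips.
Tension rupture (net): A_n = (11.0625 − 2×1.3125)×0.3125 = 2.6367 in² (U = 1.0, A_e = A_n). φR_n = 0.75 × 65 × 2.6367 = 128.5 kips.
Governing: min(202.8, 146.3, 113.3, 155.6, 128.5) = 113.3 kips → block shear.

113.3 kips (block shear governs)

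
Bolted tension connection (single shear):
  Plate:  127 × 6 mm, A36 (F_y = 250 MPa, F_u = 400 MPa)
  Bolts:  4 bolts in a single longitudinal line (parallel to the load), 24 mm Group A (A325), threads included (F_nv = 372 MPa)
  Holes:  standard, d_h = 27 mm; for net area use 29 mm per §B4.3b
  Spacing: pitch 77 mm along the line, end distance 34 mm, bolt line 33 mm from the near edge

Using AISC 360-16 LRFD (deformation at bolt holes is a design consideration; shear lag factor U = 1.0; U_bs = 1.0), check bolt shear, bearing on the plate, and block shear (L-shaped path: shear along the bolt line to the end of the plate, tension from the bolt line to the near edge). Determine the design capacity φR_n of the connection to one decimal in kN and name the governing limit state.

Bolt shear: A_b = π(24)²/4 = 452.39 mm². φR_n = 0.75 × 372 × 452.39 × 4 × 1 = 504.9 kN.
Bearing (6 mm plate, F_u = 400 MPa): end bolts L_c = 34 − 27/2 = 20.5, R_n = min(1.2×20.5×6×400, 2.4×24×6×400) = 59.04 kN/bolt; interior L_c = 77 − 27 = 50, R_n = 138.24 kN/bolt. φR_n = 0.75 × (1×59.04 + 3×138.24) = 355.3 kN.
Block shear: shear path 1×[34+3×77] = 1×265 mm, A_gv = 1590, A_nv = 1×(265 − 3.5×29)×6 = 981 mm²; tension to near edge: (33 − 0.5×29)×6 = 111 mm². R_n = min(0.6×400×981, 0.6×250×1590) + 1.0×400×111 = min(235.44, 238.5) + 44.4 = 279.84 kN. φR_n = 0.75 × 279.84 = 209.9 kN.
Governing: min(504.9, 355.3, 209.9) = 209.9 kN → block shear.

209.9 kN (block shear governs)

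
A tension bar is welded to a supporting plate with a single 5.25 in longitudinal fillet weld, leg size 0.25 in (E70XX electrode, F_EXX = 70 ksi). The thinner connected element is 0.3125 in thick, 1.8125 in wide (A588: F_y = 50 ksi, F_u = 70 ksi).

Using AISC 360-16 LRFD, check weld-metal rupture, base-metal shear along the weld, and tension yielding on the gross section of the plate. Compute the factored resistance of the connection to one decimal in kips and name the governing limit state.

Weld metal: throat = 0.707×0.25 = 0.17675 in, L = 5.25 in. φR_n = 0.75 × 0.6 × 70 × 0.17675 × 5.25 = 29.2 kips.
Base metal shear (0.3125 in plate): yield φR_n = 1.0×0.6×50×0.3125×5.25 = 49.2 kips; rupture φR_n = 0.75×0.6×70×0.3125×5.25 = 51.7 kips; take 49.2 kips (yield).
Tension yield (gross): A_g = 1.8125×0.3125 = 0.56641 in². φR_n = 0.90 × 50 × 0.56641 = 25.5 kips.
Governing: min(29.2, 49.2, 25.5) = 25.5 kips → gross-section yield.

25.5 kips (gross-section yield governs)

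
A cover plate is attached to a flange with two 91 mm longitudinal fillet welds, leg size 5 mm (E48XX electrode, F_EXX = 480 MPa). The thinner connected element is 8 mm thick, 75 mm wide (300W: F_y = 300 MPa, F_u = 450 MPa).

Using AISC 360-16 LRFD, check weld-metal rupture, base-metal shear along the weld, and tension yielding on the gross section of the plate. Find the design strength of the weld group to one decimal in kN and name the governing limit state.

139.0 kN (weld metal governs)

Weld metal: throat = 0.707×5 = 3.535 mm, L = 2×91 = 182 mm. φR_n = 0.75 × 0.6 × 480 × 3.535 × 182 = 139.0 kN.
Base metal shear (8 mm plate): yield φR_n = 1.0×0.6×300×8×182 = 262.1 kN; rupture φR_n = 0.75×0.6×450×8×182 = 294.8 kN; take 262.1 kN (yield).
Tension yield (gross): A_g = 75×8 = 600 mm². φR_n = 0.90 × 300 × 600 = 162.0 kN.
Governing: min(139.0, 262.1, 162.0) = 139.0 kN → weld metal.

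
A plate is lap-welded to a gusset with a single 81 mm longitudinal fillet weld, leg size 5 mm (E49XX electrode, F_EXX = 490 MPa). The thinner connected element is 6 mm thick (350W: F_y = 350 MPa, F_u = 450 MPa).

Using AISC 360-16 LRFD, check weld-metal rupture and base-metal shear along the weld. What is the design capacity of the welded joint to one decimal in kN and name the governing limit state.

63.1 kN (weld metal governs)

Weld metal: throat = 0.707×5 = 3.535 mm, L = 81 mm. φR_n = 0.75 × 0.6 × 490 × 3.535 × 81 = 63.1 kN.
Base metal shear (6 mm plate): yield φR_n = 1.0×0.6×350×6×81 = 102.1 kN; rupture φR_n = 0.75×0.6×450×6×81 = 98.4 kN; take 98.4 kN (rupture).
Governing: min(63.1, 98.4) = 63.1 kN → weld metal.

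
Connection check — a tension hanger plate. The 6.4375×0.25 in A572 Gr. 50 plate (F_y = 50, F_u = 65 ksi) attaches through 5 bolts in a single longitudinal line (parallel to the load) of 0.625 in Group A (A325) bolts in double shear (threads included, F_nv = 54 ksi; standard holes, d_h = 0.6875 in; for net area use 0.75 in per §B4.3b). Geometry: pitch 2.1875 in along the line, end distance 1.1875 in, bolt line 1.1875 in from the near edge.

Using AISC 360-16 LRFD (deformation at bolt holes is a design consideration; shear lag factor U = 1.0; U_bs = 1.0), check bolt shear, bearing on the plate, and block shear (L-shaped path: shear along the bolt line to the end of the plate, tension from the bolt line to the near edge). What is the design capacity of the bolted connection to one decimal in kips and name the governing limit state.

57.9 kips (block shear governs)

Bolt shear: A_b = π(0.625)²/4 = 0.3068 in². φR_n = 0.75 × 54 × 0.3068 × 5 × 2 = 124.3 kips.
Bearing (0.25 in plate, F_u = 65 ksi): end bolts L_c = 1.1875 − 0.6875/2 = 0.84375, R_n = min(1.2×0.84375×0.25×65, 2.4×0.625×0.25×65) = 16.453 kips/bolt; interior L_c = 2.1875 − 0.6875 = 1.5, R_n = 24.375 kips/bolt. φR_n = 0.75 × (1×16.453 + 4×24.375) = 85.5 kips.
Block shear: shear path 1×[1.1875+4×2.1875] = 1×9.9375 in, A_gv = 2.4844, A_nv = 1×(9.9375 − 4.5×0.75)×0.25 = 1.6406 in²; tension to near edge: (1.1875 − 0.5×0.75)×0.25 = 0.20313 in². R_n = min(0.6×65×1.6406, 0.6×50×2.4844) + 1.0×65×0.20313 = min(63.983, 74.532) + 13.203 = 77.186 kips. φR_n = 0.75 × 77.186 = 57.9 kips.
Governing: min(124.3, 85.5, 57.9) = 57.9 kips → block shear.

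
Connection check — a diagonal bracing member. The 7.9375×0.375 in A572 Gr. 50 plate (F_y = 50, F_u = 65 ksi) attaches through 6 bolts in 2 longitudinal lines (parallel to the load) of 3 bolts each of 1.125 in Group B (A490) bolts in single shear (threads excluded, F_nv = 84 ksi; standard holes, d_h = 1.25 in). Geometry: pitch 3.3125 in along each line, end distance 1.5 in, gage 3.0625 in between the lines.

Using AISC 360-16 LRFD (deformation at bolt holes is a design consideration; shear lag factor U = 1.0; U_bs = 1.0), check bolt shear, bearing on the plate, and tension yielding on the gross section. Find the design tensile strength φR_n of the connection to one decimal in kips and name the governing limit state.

Bolt shear: A_b = π(1.125)²/4 = 0.99402 in². φR_n = 0.75 × 84 × 0.99402 × 6 × 1 = 375.7 kips.
Bearing (0.375 in plate, F_u = 65 ksi): end bolts L_c = 1.5 − 1.25/2 = 0.875, R_n = min(1.2×0.875×0.375×65, 2.4×1.125×0.375×65) = 25.594 kips/bolt; interior L_c = 3.3125 − 1.25 = 2.0625, R_n = 60.328 kips/bolt. φR_n = 0.75 × (2×25.594 + 4×60.328) = 219.4 kips.
Tension yield (gross): A_g = 7.9375×0.375 = 2.9766 in². φR_n = 0.90 × 50 × 2.9766 = 133.9 kips.
Governing: min(375.7, 219.4, 133.9) = 133.9 kips → gross-section yield.

133.9 kips (gross-section yield governs)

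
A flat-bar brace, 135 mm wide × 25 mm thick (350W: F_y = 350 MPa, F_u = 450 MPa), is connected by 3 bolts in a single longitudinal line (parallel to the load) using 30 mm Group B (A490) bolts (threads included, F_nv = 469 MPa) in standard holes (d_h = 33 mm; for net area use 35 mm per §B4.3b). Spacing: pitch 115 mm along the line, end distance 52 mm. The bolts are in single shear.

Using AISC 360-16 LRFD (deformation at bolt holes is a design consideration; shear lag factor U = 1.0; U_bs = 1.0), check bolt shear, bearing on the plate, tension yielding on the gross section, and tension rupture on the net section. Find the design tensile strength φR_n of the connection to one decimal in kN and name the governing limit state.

745.9 kN (bolt shear governs)

Bolt shear: A_b = π(30)²/4 = 706.86 mm². φR_n = 0.75 × 469 × 706.86 × 3 × 1 = 745.9 kN.
Bearing (25 mm plate, F_u = 450 MPa): end bolts L_c = 52 − 33/2 = 35.5, R_n = min(1.2×35.5×25×450, 2.4×30×25×450) = 479.25 kN/bolt; interior L_c = 115 − 33 = 82, R_n = 810 kN/bolt. φR_n = 0.75 × (1×479.25 + 2×810) = 1574.4 kN.
Tension yield (gross): A_g = 135×25 = 3375 mm². φR_n = 0.90 × 350 × 3375 = 1063.1 kN.
Tension rupture (net): A_n = (135 − 1×35)×25 = 2500 mm² (U = 1.0, A_e = A_n). φR_n = 0.75 × 450 × 2500 = 843.8 kN.
Governing: min(745.9, 1574.4, 1063.1, 843.8) = 745.9 kN → bolt shear.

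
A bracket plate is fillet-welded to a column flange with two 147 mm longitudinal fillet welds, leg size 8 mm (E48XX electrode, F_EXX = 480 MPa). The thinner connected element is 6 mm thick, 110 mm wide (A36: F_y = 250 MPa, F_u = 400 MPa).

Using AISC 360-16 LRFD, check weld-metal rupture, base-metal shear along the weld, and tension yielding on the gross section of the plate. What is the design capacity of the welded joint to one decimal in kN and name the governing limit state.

Weld metal: throat = 0.707×8 = 5.656 mm, L = 2×147 = 294 mm. φR_n = 0.75 × 0.6 × 480 × 5.656 × 294 = 359.2 kN.
Base metal shear (6 mm plate): yield φR_n = 1.0×0.6×250×6×294 = 264.6 kN; rupture φR_n = 0.75×0.6×400×6×294 = 317.5 kN; take 264.6 kN (yield).
Tension yield (gross): A_g = 110×6 = 660 mm². φR_n = 0.90 × 250 × 660 = 148.5 kN.
Governing: min(359.2, 264.6, 148.5) = 148.5 kN → gross-section yield.

148.5 kN (gross-section yield governs)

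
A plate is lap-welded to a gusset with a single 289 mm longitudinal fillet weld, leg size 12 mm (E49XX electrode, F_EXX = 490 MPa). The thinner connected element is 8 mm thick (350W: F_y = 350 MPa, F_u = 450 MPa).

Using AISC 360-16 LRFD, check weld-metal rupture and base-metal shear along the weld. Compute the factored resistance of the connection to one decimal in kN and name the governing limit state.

Weld metal: throat = 0.707×12 = 8.484 mm, L = 289 mm. φR_n = 0.75 × 0.6 × 490 × 8.484 × 289 = 540.6 kN.
Base metal shear (8 mm plate): yield φR_n = 1.0×0.6×350×8×289 = 485.5 kN; rupture φR_n = 0.75×0.6×450×8×289 = 468.2 kN; take 468.2 kN (rupture).
Governing: min(540.6, 468.2) = 468.2 kN → base-metal shear.

468.2 kN (base-metal shear governs)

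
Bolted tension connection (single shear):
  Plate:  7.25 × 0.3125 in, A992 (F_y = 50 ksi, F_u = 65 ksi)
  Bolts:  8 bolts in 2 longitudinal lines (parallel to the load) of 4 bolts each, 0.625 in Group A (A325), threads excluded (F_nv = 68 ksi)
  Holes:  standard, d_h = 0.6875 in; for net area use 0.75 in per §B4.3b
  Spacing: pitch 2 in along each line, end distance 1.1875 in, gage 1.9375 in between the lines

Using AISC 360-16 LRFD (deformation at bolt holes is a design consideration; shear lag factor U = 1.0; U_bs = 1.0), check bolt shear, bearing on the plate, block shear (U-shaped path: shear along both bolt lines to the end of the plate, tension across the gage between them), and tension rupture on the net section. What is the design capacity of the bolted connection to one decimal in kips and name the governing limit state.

Bolt shear: A_b = π(0.625)²/4 = 0.3068 in². φR_n = 0.75 × 68 × 0.3068 × 8 × 1 = 125.2 kips.
Bearing (0.3125 in plate, F_u = 65 ksi): end bolts L_c = 1.1875 − 0.6875/2 = 0.84375, R_n = min(1.2×0.84375×0.3125×65, 2.4×0.625×0.3125×65) = 20.566 kips/bolt; interior L_c = 2 − 0.6875 = 1.3125, R_n = 30.469 kips/bolt. φR_n = 0.75 × (2×20.566 + 6×30.469) = 168.0 kips.
Block shear: shear path 2×[1.1875+3×2] = 2×7.1875 in, A_gv = 4.4922, A_nv = 2×(7.1875 − 3.5×0.75)×0.3125 = 2.8516 in²; tension across gage: (1.9375 − 1×0.75)×0.3125 = 0.37109 in². R_n = min(0.6×65×2.8516, 0.6×50×4.4922) + 1.0×65×0.37109 = min(111.21, 134.77) + 24.121 = 135.33 kips. φR_n = 0.75 × 135.33 = 101.5 kips.
Tension rupture (net): A_n = (7.25 − 2×0.75)×0.3125 = 1.7969 in² (U = 1.0, A_e = A_n). φR_n = 0.75 × 65 × 1.7969 = 87.6 kips.
Governing: min(125.2, 168.0, 101.5, 87.6) = 87.6 kips → net-section rupture.

87.6 kips (net-section rupture governs)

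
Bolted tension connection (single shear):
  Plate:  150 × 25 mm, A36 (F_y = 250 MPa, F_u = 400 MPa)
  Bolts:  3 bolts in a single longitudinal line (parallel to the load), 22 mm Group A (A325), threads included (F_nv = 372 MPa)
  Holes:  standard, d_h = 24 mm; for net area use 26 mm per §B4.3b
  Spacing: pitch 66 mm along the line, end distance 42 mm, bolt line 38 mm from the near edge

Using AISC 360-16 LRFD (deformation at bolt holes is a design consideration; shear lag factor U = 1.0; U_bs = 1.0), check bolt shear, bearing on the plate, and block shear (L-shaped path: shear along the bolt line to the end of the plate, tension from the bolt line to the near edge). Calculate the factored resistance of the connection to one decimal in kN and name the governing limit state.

318.2 kN (bolt shear governs)

Bolt shear: A_b = π(22)²/4 = 380.13 mm². φR_n = 0.75 × 372 × 380.13 × 3 × 1 = 318.2 kN.
Bearing (25 mm plate, F_u = 400 MPa): end bolts L_c = 42 − 24/2 = 30, R_n = min(1.2×30×25×400, 2.4×22×25×400) = 360 kN/bolt; interior L_c = 66 − 24 = 42, R_n = 504 kN/bolt. φR_n = 0.75 × (1×360 + 2×504) = 1026.0 kN.
Block shear: shear path 1×[42+2×66] = 1×174 mm, A_gv = 4350, A_nv = 1×(174 − 2.5×26)×25 = 2725 mm²; tension to near edge: (38 − 0.5×26)×25 = 625 mm². R_n = min(0.6×400×2725, 0.6×250×4350) + 1.0×400×625 = min(654, 652.5) + 250 = 902.5 kN. φR_n = 0.75 × 902.5 = 676.9 kN.
Governing: min(318.2, 1026.0, 676.9) = 318.2 kN → bolt shear.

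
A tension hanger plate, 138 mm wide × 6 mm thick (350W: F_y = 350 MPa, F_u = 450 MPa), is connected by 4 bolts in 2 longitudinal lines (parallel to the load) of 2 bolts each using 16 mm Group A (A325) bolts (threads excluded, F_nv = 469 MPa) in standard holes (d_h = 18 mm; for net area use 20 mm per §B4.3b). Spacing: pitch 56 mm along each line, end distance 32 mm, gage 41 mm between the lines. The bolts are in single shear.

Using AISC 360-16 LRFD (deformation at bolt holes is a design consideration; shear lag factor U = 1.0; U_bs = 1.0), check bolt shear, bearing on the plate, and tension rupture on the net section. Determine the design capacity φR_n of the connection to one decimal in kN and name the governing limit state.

198.5 kN (net-section rupture governs)

Bolt shear: A_b = π(16)²/4 = 201.06 mm². φR_n = 0.75 × 469 × 201.06 × 4 × 1 = 282.9 kN.
Bearing (6 mm plate, F_u = 450 MPa): end bolts L_c = 32 − 18/2 = 23, R_n = min(1.2×23×6×450, 2.4×16×6×450) = 74.52 kN/bolt; interior L_c = 56 − 18 = 38, R_n = 103.68 kN/bolt. φR_n = 0.75 × (2×74.52 + 2×103.68) = 267.3 kN.
Tension rupture (net): A_n = (138 − 2×20)×6 = 588 mm² (U = 1.0, A_e = A_n). φR_n = 0.75 × 450 × 588 = 198.5 kN.
Governing: min(282.9, 267.3, 198.5) = 198.5 kN → net-section rupture.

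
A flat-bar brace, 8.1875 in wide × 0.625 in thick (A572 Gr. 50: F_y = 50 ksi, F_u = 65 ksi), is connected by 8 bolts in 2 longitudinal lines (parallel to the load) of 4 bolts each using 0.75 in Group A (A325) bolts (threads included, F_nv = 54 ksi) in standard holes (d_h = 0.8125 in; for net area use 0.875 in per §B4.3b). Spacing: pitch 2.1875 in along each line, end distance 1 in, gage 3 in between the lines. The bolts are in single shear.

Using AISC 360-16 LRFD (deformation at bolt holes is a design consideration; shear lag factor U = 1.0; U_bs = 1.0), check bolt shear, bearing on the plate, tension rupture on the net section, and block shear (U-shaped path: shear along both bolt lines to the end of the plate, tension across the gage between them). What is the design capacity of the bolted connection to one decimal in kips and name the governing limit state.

143.1 kips (bolt shear governs)

Bolt shear: A_b = π(0.75)²/4 = 0.44179 in². φR_n = 0.75 × 54 × 0.44179 × 8 × 1 = 143.1 kips.
Bearing (0.625 in plate, F_u = 65 ksi): end bolts L_c = 1 − 0.8125/2 = 0.59375, R_n = min(1.2×0.59375×0.625×65, 2.4×0.75×0.625×65) = 28.945 kips/bolt; interior L_c = 2.1875 − 0.8125 = 1.375, R_n = 67.031 kips/bolt. φR_n = 0.75 × (2×28.945 + 6×67.031) = 345.1 kips.
Tension rupture (net): A_n = (8.1875 − 2×0.875)×0.625 = 4.0234 in² (U = 1.0, A_e = A_n). φR_n = 0.75 × 65 × 4.0234 = 196.1 kips.
Block shear: shear path 2×[1+3×2.1875] = 2×7.5625 in, A_gv = 9.4531, A_nv = 2×(7.5625 − 3.5×0.875)×0.625 = 5.625 in²; tension across gage: (3 − 1×0.875)×0.625 = 1.3281 in². R_n = min(0.6×65×5.625, 0.6×50×9.4531) + 1.0×65×1.3281 = min(219.38, 283.59) + 86.327 = 305.71 kips. φR_n = 0.75 × 305.71 = 229.3 kips.
Governing: min(143.1, 345.1, 196.1, 229.3) = 143.1 kips → bolt shear.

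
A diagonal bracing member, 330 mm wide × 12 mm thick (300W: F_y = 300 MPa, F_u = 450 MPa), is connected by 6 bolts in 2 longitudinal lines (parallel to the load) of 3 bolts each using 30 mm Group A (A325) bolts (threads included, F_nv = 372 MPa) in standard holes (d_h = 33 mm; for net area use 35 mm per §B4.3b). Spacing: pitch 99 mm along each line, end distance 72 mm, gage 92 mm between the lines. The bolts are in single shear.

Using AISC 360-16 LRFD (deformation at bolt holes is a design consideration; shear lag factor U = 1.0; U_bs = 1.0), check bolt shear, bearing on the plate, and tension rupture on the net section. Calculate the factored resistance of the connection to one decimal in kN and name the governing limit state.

1053.0 kN (net-section rupture governs)

Bolt shear: A_b = π(30)²/4 = 706.86 mm². φR_n = 0.75 × 372 × 706.86 × 6 × 1 = 1183.3 kN.
Bearing (12 mm plate, F_u = 450 MPa): end bolts L_c = 72 − 33/2 = 55.5, R_n = min(1.2×55.5×12×450, 2.4×30×12×450) = 359.64 kN/bolt; interior L_c = 99 − 33 = 66, R_n = 388.8 kN/bolt. φR_n = 0.75 × (2×359.64 + 4×388.8) = 1705.9 kN.
Tension rupture (net): A_n = (330 − 2×35)×12 = 3120 mm² (U = 1.0, A_e = A_n). φR_n = 0.75 × 450 × 3120 = 1053.0 kN.
Governing: min(1183.3, 1705.9, 1053.0) = 1053.0 kN → net-section rupture.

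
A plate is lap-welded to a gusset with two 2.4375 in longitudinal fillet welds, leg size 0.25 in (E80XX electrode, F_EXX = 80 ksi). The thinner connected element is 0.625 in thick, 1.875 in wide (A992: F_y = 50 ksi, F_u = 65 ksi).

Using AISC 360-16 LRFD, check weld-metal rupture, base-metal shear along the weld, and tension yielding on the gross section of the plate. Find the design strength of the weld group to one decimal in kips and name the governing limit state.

31.0 kips (weld metal governs)

Weld metal: throat = 0.707×0.25 = 0.17675 in, L = 2×2.4375 = 4.875 in. φR_n = 0.75 × 0.6 × 80 × 0.17675 × 4.875 = 31.0 kips.
Base metal shear (0.625 in plate): yield φR_n = 1.0×0.6×50×0.625×4.875 = 91.4 kips; rupture φR_n = 0.75×0.6×65×0.625×4.875 = 89.1 kips; take 89.1 kips (rupture).
Tension yield (gross): A_g = 1.875×0.625 = 1.1719 in². φR_n = 0.90 × 50 × 1.1719 = 52.7 kips.
Governing: min(31.0, 89.1, 52.7) = 31.0 kips → weld metal.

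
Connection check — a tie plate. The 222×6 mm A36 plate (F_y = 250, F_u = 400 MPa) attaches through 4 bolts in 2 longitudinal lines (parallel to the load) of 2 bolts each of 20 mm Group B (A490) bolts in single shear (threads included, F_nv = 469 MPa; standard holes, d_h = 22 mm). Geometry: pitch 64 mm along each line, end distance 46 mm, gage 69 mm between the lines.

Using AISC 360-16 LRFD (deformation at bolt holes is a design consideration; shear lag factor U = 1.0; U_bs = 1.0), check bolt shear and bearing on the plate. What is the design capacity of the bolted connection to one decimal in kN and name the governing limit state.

324.0 kN (bearing governs)

Bolt shear: A_b = π(20)²/4 = 314.16 mm². φR_n = 0.75 × 469 × 314.16 × 4 × 1 = 442.0 kN.
Bearing (6 mm plate, F_u = 400 MPa): end bolts L_c = 46 − 22/2 = 35, R_n = min(1.2×35×6×400, 2.4×20×6×400) = 100.8 kN/bolt; interior L_c = 64 − 22 = 42, R_n = 115.2 kN/bolt. φR_n = 0.75 × (2×100.8 + 2×115.2) = 324.0 kN.
Governing: min(442.0, 324.0) = 324.0 kN → bearing.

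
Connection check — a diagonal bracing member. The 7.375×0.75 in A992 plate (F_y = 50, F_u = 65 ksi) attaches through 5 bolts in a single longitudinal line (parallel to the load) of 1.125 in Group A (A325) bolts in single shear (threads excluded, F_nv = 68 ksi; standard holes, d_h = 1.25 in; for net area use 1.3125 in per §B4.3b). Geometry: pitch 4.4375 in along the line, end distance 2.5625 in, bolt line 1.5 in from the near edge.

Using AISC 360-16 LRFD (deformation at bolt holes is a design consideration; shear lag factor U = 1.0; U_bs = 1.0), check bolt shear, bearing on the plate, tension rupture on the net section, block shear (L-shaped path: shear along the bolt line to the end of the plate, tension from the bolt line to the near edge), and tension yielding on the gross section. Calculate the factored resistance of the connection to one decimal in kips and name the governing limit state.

Bolt shear: A_b = π(1.125)²/4 = 0.99402 in². φR_n = 0.75 × 68 × 0.99402 × 5 × 1 = 253.5 kips.
Bearing (0.75 in plate, F_u = 65 ksi): end bolts L_c = 2.5625 − 1.25/2 = 1.9375, R_n = min(1.2×1.9375×0.75×65, 2.4×1.125×0.75×65) = 113.34 kips/bolt; interior L_c = 4.4375 − 1.25 = 3.1875, R_n = 131.63 kips/bolt. φR_n = 0.75 × (1×113.34 + 4×131.63) = 479.9 kips.
Tension rupture (net): A_n = (7.375 − 1×1.3125)×0.75 = 4.5469 in² (U = 1.0, A_e = A_n). φR_n = 0.75 × 65 × 4.5469 = 221.7 kips.
Block shear: shear path 1×[2.5625+4×4.4375] = 1×20.3125 in, A_gv = 15.234, A_nv = 1×(20.3125 − 4.5×1.3125)×0.75 = 10.805 in²; tension to near edge: (1.5 − 0.5×1.3125)×0.75 = 0.63281 in². R_n = min(0.6×65×10.805, 0.6×50×15.234) + 1.0×65×0.63281 = min(421.4, 457.02) + 41.133 = 462.53 kips. φR_n = 0.75 × 462.53 = 346.9 kips.
Tension yield (gross): A_g = 7.375×0.75 = 5.5313 in². φR_n = 0.90 × 50 × 5.5313 = 248.9 kips.
Governing: min(253.5, 479.9, 221.7, 346.9, 248.9) = 221.7 kips → net-section rupture.

221.7 kips (net-section rupture governs)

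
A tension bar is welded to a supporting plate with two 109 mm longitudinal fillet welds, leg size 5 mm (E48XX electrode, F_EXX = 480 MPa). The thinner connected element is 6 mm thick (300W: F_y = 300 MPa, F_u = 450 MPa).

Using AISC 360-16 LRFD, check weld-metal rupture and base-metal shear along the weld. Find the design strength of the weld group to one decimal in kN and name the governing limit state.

166.5 kN (weld metal governs)

Weld metal: throat = 0.707×5 = 3.535 mm, L = 2×109 = 218 mm. φR_n = 0.75 × 0.6 × 480 × 3.535 × 218 = 166.5 kN.
Base metal shear (6 mm plate): yield φR_n = 1.0×0.6×300×6×218 = 235.4 kN; rupture φR_n = 0.75×0.6×450×6×218 = 264.9 kN; take 235.4 kN (yield).
Governing: min(166.5, 235.4) = 166.5 kN → weld metal.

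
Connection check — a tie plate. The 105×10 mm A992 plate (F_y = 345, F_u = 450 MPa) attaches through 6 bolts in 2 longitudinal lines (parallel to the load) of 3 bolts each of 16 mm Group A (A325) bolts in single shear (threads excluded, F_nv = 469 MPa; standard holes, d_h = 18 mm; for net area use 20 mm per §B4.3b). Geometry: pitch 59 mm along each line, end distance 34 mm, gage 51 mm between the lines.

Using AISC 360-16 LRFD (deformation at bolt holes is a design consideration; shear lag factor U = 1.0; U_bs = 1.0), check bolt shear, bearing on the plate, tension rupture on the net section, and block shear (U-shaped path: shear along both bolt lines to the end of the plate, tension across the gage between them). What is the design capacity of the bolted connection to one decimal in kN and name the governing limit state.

Bolt shear: A_b = π(16)²/4 = 201.06 mm². φR_n = 0.75 × 469 × 201.06 × 6 × 1 = 424.3 kN.
Bearing (10 mm plate, F_u = 450 MPa): end bolts L_c = 34 − 18/2 = 25, R_n = min(1.2×25×10×450, 2.4×16×10×450) = 135 kN/bolt; interior L_c = 59 − 18 = 41, R_n = 172.8 kN/bolt. φR_n = 0.75 × (2×135 + 4×172.8) = 720.9 kN.
Tension rupture (net): A_n = (105 − 2×20)×10 = 650 mm² (U = 1.0, A_e = A_n). φR_n = 0.75 × 450 × 650 = 219.4 kN.
Block shear: shear path 2×[34+2×59] = 2×152 mm, A_gv = 3040, A_nv = 2×(152 − 2.5×20)×10 = 2040 mm²; tension across gage: (51 − 1×20)×10 = 310 mm². R_n = min(0.6×450×2040, 0.6×345×3040) + 1.0×450×310 = min(550.8, 629.28) + 139.5 = 690.3 kN. φR_n = 0.75 × 690.3 = 517.7 kN.
Governing: min(424.3, 720.9, 219.4, 517.7) = 219.4 kN → net-section rupture.

219.4 kN (net-section rupture governs)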